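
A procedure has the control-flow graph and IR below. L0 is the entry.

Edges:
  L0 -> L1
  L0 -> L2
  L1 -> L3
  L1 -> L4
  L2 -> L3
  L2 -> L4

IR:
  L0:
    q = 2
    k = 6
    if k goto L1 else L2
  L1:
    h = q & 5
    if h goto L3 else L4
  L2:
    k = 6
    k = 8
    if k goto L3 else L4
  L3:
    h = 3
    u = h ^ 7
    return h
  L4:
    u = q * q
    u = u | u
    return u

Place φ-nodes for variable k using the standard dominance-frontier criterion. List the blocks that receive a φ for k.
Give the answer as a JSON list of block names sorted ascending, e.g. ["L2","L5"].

Answer: ["L3", "L4"]

Analysis:
idom tree: L1←L0 L2←L0 L3←L0 L4←L0
Dom at joins:
  L3: preds {L1,L2}: {L0,L1} ∩ {L0,L2} = {L0}; idom=L0
  L4: preds {L1,L2}: {L0,L1} ∩ {L0,L2} = {L0}; idom=L0

Frontier:
  join L3 pred L1: L1 stop@L0
  join L3 pred L2: L2 stop@L0
  join L4 pred L1: L1 stop@L0
  join L4 pred L2: L2 stop@L0
  DF(L0)=∅
  DF(L1)={L3,L4}
  DF(L2)={L3,L4}
  DF(L3)=∅
  DF(L4)=∅

φ for k: defs {L0,L2}
  DF⁺ = {L3,L4}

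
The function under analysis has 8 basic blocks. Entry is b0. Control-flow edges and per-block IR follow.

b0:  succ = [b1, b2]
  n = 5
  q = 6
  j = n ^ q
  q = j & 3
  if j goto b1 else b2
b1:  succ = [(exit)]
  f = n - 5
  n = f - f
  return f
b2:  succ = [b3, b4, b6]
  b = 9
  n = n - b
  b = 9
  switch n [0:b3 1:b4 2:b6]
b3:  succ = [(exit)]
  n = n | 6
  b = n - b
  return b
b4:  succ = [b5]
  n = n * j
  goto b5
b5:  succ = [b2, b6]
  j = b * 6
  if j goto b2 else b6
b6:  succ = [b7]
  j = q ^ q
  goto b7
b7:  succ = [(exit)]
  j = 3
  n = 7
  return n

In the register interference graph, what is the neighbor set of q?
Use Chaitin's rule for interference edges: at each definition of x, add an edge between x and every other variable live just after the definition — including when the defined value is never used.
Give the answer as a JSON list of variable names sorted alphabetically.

Per-block:
  b0: {j,n,q} / ∅
  b1: {f,n} / {n}
  b2: {b,n} / {n}
  b3: {b,n} / {b,n}
  b4: {n} / {j,n}
  b5: {j} / {b}
  b6: {j} / {q}
  b7: {j,n} / ∅

Live sets:
  b0: in=∅ out={j,n,q}
  b1: in={n} out=∅
  b2: in={j,n,q} out={b,j,n,q}
  b3: in={b,n} out=∅
  b4: in={b,j,n,q} out={b,n,q}
  b5: in={b,n,q} out={j,n,q}
  b6: in={q} out=∅
  b7: in=∅ out=∅

Conflict graph:
  b: {j,n,q}
  f: {n}
  j: {b,n,q}
  n: {b,f,j,q}
  q: {b,j,n}

N(q) = ["b", "j", "n"]

Answer: ["b", "j", "n"]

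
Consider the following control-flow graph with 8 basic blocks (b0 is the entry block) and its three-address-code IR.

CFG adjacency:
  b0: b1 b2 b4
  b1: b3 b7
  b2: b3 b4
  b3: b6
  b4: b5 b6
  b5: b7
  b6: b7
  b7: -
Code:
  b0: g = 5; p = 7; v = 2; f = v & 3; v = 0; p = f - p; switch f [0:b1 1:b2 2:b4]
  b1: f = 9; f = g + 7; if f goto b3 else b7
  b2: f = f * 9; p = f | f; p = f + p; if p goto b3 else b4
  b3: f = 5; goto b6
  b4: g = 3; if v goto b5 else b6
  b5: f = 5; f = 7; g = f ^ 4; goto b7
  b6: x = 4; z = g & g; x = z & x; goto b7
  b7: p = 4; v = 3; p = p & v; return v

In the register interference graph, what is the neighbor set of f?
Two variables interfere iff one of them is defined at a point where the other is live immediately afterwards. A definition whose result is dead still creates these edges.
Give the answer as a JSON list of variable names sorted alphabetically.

Per-block:
  b0 def {f,g,p,v} use ∅
  b1 def {f} use {g}
  b2 def {f,p} use {f}
  b3 def {f} use ∅
  b4 def {g} use {v}
  b5 def {f,g} use ∅
  b6 def {x,z} use {g}
  b7 def {p,v} use ∅

Live sets:
  live b0: ∅→{f,g,v}
  live b1: {g}→{g}
  live b2: {f,g,v}→{g,v}
  live b3: {g}→{g}
  live b4: {v}→{g}
  live b5: ∅→∅
  live b6: {g}→∅
  live b7: ∅→∅

Interfere edges:
  f↔{g,p,v}
  g↔{f,p,v,x}
  p↔{f,g,v}
  v↔{f,g,p}
  x↔{g,z}
  z↔{x}

N(f) = ["g", "p", "v"]

Answer: ["g", "p", "v"]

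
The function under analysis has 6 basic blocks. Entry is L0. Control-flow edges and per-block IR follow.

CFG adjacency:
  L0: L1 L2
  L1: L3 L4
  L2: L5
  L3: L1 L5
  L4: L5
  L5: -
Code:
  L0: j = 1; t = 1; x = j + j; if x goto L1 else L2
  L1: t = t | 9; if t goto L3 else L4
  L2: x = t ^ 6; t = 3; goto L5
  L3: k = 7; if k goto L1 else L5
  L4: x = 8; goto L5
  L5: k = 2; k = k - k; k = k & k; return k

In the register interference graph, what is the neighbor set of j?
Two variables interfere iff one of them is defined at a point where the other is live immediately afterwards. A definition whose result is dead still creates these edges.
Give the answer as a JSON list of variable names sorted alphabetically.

Block summaries:
  L0: def={j,t,x} ue=∅
  L1: def={t} ue={t}
  L2: def={t,x} ue={t}
  L3: def={k} ue=∅
  L4: def={x} ue=∅
  L5: def={k} ue=∅

Live sets:
  L0 li=∅ lo={t}
  L1 li={t} lo={t}
  L2 li={t} lo=∅
  L3 li={t} lo={t}
  L4 li=∅ lo=∅
  L5 li=∅ lo=∅

Conflict graph:
  j↔{t}
  k↔{t}
  t↔{j,k,x}
  x↔{t}

N(j) = ["t"]

Answer: ["t"]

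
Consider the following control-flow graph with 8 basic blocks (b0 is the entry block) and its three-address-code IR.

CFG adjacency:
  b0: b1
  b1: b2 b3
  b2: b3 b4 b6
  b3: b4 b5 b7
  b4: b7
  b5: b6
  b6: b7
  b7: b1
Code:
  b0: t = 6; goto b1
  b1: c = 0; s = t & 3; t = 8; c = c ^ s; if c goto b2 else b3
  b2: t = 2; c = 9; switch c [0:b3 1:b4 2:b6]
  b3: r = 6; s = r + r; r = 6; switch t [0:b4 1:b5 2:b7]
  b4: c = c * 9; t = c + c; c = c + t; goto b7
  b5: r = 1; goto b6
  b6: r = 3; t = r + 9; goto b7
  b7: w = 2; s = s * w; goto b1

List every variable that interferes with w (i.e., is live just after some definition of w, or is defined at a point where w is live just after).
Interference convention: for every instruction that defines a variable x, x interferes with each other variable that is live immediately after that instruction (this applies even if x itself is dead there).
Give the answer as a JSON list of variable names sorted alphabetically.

Answer: ["s", "t"]

Analysis:
def/use:
  b0 def {t} use ∅
  b1 def {c,s,t} use {t}
  b2 def {c,t} use ∅
  b3 def {r,s} use {t}
  b4 def {c,t} use {c}
  b5 def {r} use ∅
  b6 def {r,t} use ∅
  b7 def {s,w} use {s}

Backward fixpoint:
  live b0: ∅→{t}
  live b1: {t}→{c,s,t}
  live b2: {s}→{c,s,t}
  live b3: {c,t}→{c,s,t}
  live b4: {c,s}→{s,t}
  live b5: {s}→{s}
  live b6: {s}→{s,t}
  live b7: {s,t}→{t}

Interfere edges:
  c — {r,s,t}
  r — {c,s,t}
  s — {c,r,t,w}
  t — {c,r,s,w}
  w — {s,t}

N(w) = ["s", "t"]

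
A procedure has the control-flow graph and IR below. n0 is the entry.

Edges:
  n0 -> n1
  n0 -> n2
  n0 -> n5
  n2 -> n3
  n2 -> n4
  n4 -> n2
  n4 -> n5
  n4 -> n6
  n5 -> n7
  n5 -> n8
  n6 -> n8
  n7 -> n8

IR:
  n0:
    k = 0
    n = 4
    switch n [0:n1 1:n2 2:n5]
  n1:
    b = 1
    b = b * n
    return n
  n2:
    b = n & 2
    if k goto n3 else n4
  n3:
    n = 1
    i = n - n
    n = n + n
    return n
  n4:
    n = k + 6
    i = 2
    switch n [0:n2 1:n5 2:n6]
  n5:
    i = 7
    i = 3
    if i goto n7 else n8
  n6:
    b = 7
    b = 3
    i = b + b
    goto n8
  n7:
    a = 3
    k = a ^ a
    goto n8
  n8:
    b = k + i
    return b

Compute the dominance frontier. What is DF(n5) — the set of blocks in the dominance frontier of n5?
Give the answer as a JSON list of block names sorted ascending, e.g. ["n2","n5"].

Answer: ["n8"]

Analysis:
idom tree: n1←n0 n2←n0 n3←n2 n4←n2 n5←n0 n6←n4 n7←n5 n8←n0
Dom at joins:
  n2: preds {n0,n4}: {n0} ∩ {n0,n2,n4} = {n0}; idom=n0
  n5: preds {n0,n4}: {n0} ∩ {n0,n2,n4} = {n0}; idom=n0
  n8: preds {n5,n6,n7}: {n0,n5} ∩ {n0,n2,n4,n6} ∩ {n0,n5,n7} = {n0}; idom=n0

DF walk-up:
  n2←n0: walk · to n0
  n2←n4: walk n4→n2 to n0
  n5←n0: walk · to n0
  n5←n4: walk n4→n2 to n0
  n8←n5: walk n5 to n0
  n8←n6: walk n6→n4→n2 to n0
  n8←n7: walk n7→n5 to n0
  n0 → ∅
  n1 → ∅
  n2 → {n2,n5,n8}
  n3 → ∅
  n4 → {n2,n5,n8}
  n5 → {n8}
  n6 → {n8}
  n7 → {n8}
  n8 → ∅

DF(n5) = ["n8"]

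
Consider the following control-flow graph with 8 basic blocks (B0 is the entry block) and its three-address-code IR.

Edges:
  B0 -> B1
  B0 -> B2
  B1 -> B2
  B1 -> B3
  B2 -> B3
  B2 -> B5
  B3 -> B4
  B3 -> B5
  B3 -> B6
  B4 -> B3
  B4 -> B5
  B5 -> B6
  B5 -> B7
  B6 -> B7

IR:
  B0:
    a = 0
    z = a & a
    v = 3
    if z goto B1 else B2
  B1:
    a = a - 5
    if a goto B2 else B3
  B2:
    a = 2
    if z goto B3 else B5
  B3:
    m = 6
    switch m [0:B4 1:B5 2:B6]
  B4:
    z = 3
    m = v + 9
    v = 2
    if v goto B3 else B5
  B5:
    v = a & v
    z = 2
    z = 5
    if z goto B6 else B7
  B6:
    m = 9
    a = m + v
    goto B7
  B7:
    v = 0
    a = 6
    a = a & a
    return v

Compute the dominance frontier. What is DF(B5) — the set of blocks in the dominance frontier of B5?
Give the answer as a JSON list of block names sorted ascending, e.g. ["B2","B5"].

Answer: ["B6", "B7"]

Derivation:
idom tree: B1←B0 B2←B0 B3←B0 B4←B3 B5←B0 B6←B0 B7←B0
Dom at joins:
  B2: preds {B0,B1}: {B0} ∩ {B0,B1} = {B0}; idom=B0
  B3: preds {B1,B2,B4}: {B0,B1} ∩ {B0,B2} ∩ {B0,B3,B4} = {B0}; idom=B0
  B5: preds {B2,B3,B4}: {B0,B2} ∩ {B0,B3} ∩ {B0,B3,B4} = {B0}; idom=B0
  B6: preds {B3,B5}: {B0,B3} ∩ {B0,B5} = {B0}; idom=B0
  B7: preds {B5,B6}: {B0,B5} ∩ {B0,B6} = {B0}; idom=B0

Frontier:
  join B2 pred B0: · stop@B0
  join B2 pred B1: B1 stop@B0
  join B3 pred B1: B1 stop@B0
  join B3 pred B2: B2 stop@B0
  join B3 pred B4: B4→B3 stop@B0
  join B5 pred B2: B2 stop@B0
  join B5 pred B3: B3 stop@B0
  join B5 pred B4: B4→B3 stop@B0
  join B6 pred B3: B3 stop@B0
  join B6 pred B5: B5 stop@B0
  join B7 pred B5: B5 stop@B0
  join B7 pred B6: B6 stop@B0
  DF(B0)=∅
  DF(B1)={B2,B3}
  DF(B2)={B3,B5}
  DF(B3)={B3,B5,B6}
  DF(B4)={B3,B5}
  DF(B5)={B6,B7}
  DF(B6)={B7}
  DF(B7)=∅

DF(B5) = ["B6", "B7"]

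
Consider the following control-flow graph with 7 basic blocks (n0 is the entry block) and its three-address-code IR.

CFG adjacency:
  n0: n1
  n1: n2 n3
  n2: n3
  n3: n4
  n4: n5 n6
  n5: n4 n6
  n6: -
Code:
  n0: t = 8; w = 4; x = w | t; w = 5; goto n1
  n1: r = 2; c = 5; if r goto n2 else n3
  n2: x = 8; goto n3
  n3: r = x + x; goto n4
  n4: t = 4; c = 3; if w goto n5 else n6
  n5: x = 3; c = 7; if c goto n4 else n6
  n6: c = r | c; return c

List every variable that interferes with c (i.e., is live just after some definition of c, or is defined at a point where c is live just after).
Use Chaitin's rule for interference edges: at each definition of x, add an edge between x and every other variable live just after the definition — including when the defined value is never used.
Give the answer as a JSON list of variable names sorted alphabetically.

Answer: ["r", "w", "x"]

Working:
def/use:
  n0: {t,w,x} / ∅
  n1: {c,r} / ∅
  n2: {x} / ∅
  n3: {r} / {x}
  n4: {c,t} / {w}
  n5: {c,x} / ∅
  n6: {c} / {c,r}

Liveness:
  n0 li=∅ lo={w,x}
  n1 li={w,x} lo={w,x}
  n2 li={w} lo={w,x}
  n3 li={w,x} lo={r,w}
  n4 li={r,w} lo={c,r,w}
  n5 li={r,w} lo={c,r,w}
  n6 li={c,r} lo=∅

Interference:
  c↔{r,w,x}
  r↔{c,t,w,x}
  t↔{r,w}
  w↔{c,r,t,x}
  x↔{c,r,w}

N(c) = ["r", "w", "x"]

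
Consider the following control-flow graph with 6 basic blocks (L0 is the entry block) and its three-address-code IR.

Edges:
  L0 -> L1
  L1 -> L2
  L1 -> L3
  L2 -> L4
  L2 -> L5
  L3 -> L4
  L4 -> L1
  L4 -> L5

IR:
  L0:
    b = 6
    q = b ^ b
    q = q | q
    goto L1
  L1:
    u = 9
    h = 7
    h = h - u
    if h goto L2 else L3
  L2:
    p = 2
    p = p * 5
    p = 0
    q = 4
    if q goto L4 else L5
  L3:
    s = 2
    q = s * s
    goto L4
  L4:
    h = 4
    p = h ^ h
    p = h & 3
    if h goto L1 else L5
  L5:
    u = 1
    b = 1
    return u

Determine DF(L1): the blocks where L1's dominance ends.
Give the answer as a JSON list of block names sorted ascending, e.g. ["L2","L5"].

idom tree: L1←L0 L2←L1 L3←L1 L4←L1 L5←L1
Dom∩ at merges:
  L1: preds {L0,L4}: {L0} ∩ {L0,L1,L4} = {L0}; idom=L0
  L4: preds {L2,L3}: {L0,L1,L2} ∩ {L0,L1,L3} = {L0,L1}; idom=L1
  L5: preds {L2,L4}: {L0,L1,L2} ∩ {L0,L1,L4} = {L0,L1}; idom=L1

DF walk-up:
  L1←L0: walk · to L0
  L1←L4: walk L4→L1 to L0
  L4←L2: walk L2 to L1
  L4←L3: walk L3 to L1
  L5←L2: walk L2 to L1
  L5←L4: walk L4 to L1
  L0 → ∅
  L1 → {L1}
  L2 → {L4,L5}
  L3 → {L4}
  L4 → {L1,L5}
  L5 → ∅

DF(L1) = ["L1"]

Answer: ["L1"]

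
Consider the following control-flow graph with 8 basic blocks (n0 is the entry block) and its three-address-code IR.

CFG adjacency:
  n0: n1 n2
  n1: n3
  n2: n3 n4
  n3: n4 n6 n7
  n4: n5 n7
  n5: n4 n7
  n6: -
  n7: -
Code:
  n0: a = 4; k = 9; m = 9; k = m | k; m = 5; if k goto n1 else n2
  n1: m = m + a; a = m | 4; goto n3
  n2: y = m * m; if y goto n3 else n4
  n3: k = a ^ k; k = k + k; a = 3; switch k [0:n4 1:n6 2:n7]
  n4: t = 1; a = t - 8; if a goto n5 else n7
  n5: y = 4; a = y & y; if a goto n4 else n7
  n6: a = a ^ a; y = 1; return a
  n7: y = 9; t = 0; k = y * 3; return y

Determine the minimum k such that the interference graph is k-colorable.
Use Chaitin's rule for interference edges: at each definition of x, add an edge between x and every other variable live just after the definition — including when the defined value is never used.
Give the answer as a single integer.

Per-block:
  n0: def={a,k,m} ue=∅
  n1: def={a,m} ue={a,m}
  n2: def={y} ue={m}
  n3: def={a,k} ue={a,k}
  n4: def={a,t} ue=∅
  n5: def={a,y} ue=∅
  n6: def={a,y} ue={a}
  n7: def={k,t,y} ue=∅

Backward fixpoint:
  n0: in=∅ out={a,k,m}
  n1: in={a,k,m} out={a,k}
  n2: in={a,k,m} out={a,k}
  n3: in={a,k} out={a}
  n4: in=∅ out=∅
  n5: in=∅ out=∅
  n6: in={a} out=∅
  n7: in=∅ out=∅

Interference:
  a↔{k,m,y}
  k↔{a,m,y}
  m↔{a,k}
  t↔{y}
  y↔{a,k,t}

Chromatic number:
  {a,k,m} pairwise interfere (3-clique) ⇒ χ ≥ 3
  assign a→c0 k→c1 m→c2 t→c0 y→c2 — no edge inside a register ⇒ χ ≤ 3
  χ = 3

Answer: 3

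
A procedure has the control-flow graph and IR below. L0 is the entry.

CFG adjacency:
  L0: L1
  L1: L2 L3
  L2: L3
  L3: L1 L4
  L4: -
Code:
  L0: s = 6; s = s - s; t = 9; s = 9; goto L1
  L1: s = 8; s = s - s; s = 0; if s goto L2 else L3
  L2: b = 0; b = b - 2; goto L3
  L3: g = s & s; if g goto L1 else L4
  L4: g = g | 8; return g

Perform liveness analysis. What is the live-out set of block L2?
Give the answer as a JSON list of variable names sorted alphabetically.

Answer: ["s"]

Working:
Per-block:
  L0: def={s,t} ue=∅
  L1: def={s} ue=∅
  L2: def={b} ue=∅
  L3: def={g} ue={s}
  L4: def={g} ue={g}

Live sets:
  L0: in=∅ out=∅
  L1: in=∅ out={s}
  L2: in={s} out={s}
  L3: in={s} out={g}
  L4: in={g} out=∅

live-out(L2) = ["s"]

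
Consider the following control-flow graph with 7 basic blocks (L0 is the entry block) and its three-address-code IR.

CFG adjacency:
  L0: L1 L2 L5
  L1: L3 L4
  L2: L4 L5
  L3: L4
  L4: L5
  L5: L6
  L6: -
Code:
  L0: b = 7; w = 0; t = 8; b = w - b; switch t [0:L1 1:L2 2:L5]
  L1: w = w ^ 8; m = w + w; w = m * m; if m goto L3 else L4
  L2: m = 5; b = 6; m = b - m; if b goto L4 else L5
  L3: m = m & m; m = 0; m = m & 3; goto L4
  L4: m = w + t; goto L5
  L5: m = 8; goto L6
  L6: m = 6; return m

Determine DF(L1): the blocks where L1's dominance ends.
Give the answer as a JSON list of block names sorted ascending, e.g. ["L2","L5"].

Answer: ["L4"]

Analysis:
idom tree: L1←L0 L2←L0 L3←L1 L4←L0 L5←L0 L6←L5
Dom at joins:
  L4: preds {L1,L2,L3}: {L0,L1} ∩ {L0,L2} ∩ {L0,L1,L3} = {L0}; idom=L0
  L5: preds {L0,L2,L4}: {L0} ∩ {L0,L2} ∩ {L0,L4} = {L0}; idom=L0

DF walk-up:
  join L4 pred L1: L1 stop@L0
  join L4 pred L2: L2 stop@L0
  join L4 pred L3: L3→L1 stop@L0
  join L5 pred L0: · stop@L0
  join L5 pred L2: L2 stop@L0
  join L5 pred L4: L4 stop@L0
  L0: DF=∅
  L1: DF={L4}
  L2: DF={L4,L5}
  L3: DF={L4}
  L4: DF={L5}
  L5: DF=∅
  L6: DF=∅

DF(L1) = ["L4"]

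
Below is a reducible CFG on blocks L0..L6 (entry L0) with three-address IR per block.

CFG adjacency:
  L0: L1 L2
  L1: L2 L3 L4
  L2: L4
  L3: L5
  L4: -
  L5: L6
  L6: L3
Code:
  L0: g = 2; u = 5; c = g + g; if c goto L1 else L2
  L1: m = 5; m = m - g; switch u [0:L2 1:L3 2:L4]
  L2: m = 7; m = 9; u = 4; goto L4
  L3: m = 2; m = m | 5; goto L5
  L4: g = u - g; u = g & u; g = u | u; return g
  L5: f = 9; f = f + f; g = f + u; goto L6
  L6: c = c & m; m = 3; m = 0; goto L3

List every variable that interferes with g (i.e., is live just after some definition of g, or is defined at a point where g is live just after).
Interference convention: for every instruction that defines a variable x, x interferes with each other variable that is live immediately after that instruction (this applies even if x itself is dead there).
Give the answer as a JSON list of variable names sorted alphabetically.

def/use:
  L0 def {c,g,u} use ∅
  L1 def {m} use {g,u}
  L2 def {m,u} use ∅
  L3 def {m} use ∅
  L4 def {g,u} use {g,u}
  L5 def {f,g} use {u}
  L6 def {c,m} use {c,m}

Live sets:
  L0 li=∅ lo={c,g,u}
  L1 li={c,g,u} lo={c,g,u}
  L2 li={g} lo={g,u}
  L3 li={c,u} lo={c,m,u}
  L4 li={g,u} lo=∅
  L5 li={c,m,u} lo={c,m,u}
  L6 li={c,m,u} lo={c,u}

Interference:
  c: {f,g,m,u}
  f: {c,m,u}
  g: {c,m,u}
  m: {c,f,g,u}
  u: {c,f,g,m}

N(g) = ["c", "m", "u"]

Answer: ["c", "m", "u"]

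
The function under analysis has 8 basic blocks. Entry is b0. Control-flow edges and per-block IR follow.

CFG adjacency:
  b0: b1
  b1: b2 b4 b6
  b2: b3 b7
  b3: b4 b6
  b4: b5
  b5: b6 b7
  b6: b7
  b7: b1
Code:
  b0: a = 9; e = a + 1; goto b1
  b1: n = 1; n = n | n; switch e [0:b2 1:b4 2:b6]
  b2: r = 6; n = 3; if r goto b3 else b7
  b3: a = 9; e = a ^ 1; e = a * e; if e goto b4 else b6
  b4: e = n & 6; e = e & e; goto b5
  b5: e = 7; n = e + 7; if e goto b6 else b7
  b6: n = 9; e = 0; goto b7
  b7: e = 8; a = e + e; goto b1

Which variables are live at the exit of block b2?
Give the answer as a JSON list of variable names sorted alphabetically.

Block summaries:
  b0 def {a,e} use ∅
  b1 def {n} use {e}
  b2 def {n,r} use ∅
  b3 def {a,e} use ∅
  b4 def {e} use {n}
  b5 def {e,n} use ∅
  b6 def {e,n} use ∅
  b7 def {a,e} use ∅

Liveness:
  live b0: ∅→{e}
  live b1: {e}→{n}
  live b2: ∅→{n}
  live b3: {n}→{n}
  live b4: {n}→∅
  live b5: ∅→∅
  live b6: ∅→∅
  live b7: ∅→{e}

live-out(b2) = ["n"]

Answer: ["n"]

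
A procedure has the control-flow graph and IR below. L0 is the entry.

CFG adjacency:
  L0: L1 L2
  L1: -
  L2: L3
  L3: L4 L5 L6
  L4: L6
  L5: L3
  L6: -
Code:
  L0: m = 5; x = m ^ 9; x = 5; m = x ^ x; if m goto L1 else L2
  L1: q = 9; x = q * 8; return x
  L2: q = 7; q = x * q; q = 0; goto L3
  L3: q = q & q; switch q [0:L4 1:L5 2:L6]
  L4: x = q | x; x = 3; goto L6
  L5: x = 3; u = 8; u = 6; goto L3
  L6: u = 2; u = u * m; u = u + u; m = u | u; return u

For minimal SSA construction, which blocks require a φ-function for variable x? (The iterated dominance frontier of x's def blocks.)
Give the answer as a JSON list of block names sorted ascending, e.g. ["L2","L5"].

Answer: ["L3", "L6"]

Working:
idom tree: L1←L0 L2←L0 L3←L2 L4←L3 L5←L3 L6←L3
Dom at joins:
  L3: preds {L2,L5}: {L0,L2} ∩ {L0,L2,L3,L5} = {L0,L2}; idom=L2
  L6: preds {L3,L4}: {L0,L2,L3} ∩ {L0,L2,L3,L4} = {L0,L2,L3}; idom=L3

DF walk-up:
  L3←L2: walk · to L2
  L3←L5: walk L5→L3 to L2
  L6←L3: walk · to L3
  L6←L4: walk L4 to L3
  L0 → ∅
  L1 → ∅
  L2 → ∅
  L3 → {L3}
  L4 → {L6}
  L5 → {L3}
  L6 → ∅

φ for x: defs {L0,L1,L4,L5}
  DF⁺ = {L3,L6}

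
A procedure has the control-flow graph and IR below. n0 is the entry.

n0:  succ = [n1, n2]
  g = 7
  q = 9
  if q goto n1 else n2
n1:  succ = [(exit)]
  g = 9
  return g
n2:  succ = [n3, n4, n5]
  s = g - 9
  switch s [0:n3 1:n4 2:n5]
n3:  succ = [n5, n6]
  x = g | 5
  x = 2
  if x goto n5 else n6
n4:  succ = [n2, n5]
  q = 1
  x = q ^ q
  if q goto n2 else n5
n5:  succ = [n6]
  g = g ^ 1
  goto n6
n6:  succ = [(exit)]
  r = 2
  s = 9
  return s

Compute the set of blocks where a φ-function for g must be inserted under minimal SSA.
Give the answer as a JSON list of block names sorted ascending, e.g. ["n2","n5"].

idom tree: n1←n0 n2←n0 n3←n2 n4←n2 n5←n2 n6←n2
Dom at joins:
  n2: preds {n0,n4}: {n0} ∩ {n0,n2,n4} = {n0}; idom=n0
  n5: preds {n2,n3,n4}: {n0,n2} ∩ {n0,n2,n3} ∩ {n0,n2,n4} = {n0,n2}; idom=n2
  n6: preds {n3,n5}: {n0,n2,n3} ∩ {n0,n2,n5} = {n0,n2}; idom=n2

DF derivation:
  join n2 pred n0: · stop@n0
  join n2 pred n4: n4→n2 stop@n0
  join n5 pred n2: · stop@n2
  join n5 pred n3: n3 stop@n2
  join n5 pred n4: n4 stop@n2
  join n6 pred n3: n3 stop@n2
  join n6 pred n5: n5 stop@n2
  n0: DF=∅
  n1: DF=∅
  n2: DF={n2}
  n3: DF={n5,n6}
  n4: DF={n2,n5}
  n5: DF={n6}
  n6: DF=∅

φ for g: defs {n0,n1,n5}
  DF⁺ = {n6}

Answer: ["n6"]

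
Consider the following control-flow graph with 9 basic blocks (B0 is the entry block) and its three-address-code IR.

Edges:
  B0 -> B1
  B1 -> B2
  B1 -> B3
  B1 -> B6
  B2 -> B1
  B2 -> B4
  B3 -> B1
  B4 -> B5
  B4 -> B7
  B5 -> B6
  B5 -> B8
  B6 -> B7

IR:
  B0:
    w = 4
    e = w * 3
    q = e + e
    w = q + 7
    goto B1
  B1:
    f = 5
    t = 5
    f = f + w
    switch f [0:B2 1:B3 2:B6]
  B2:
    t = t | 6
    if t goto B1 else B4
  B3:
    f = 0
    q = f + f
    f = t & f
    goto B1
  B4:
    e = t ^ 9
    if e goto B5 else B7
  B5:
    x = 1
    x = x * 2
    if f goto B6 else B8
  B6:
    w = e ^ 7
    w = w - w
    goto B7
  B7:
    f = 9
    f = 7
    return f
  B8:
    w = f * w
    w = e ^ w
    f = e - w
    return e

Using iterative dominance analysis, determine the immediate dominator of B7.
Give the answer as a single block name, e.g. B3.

Answer: B1

Derivation:
idom tree: B1←B0 B2←B1 B3←B1 B4←B2 B5←B4 B6←B1 B7←B1 B8←B5
Dom∩ at merges:
  B1: preds {B0,B2,B3}: {B0} ∩ {B0,B1,B2} ∩ {B0,B1,B3} = {B0}; idom=B0
  B6: preds {B1,B5}: {B0,B1} ∩ {B0,B1,B2,B4,B5} = {B0,B1}; idom=B1
  B7: preds {B4,B6}: {B0,B1,B2,B4} ∩ {B0,B1,B6} = {B0,B1}; idom=B1

idom(B7) = B1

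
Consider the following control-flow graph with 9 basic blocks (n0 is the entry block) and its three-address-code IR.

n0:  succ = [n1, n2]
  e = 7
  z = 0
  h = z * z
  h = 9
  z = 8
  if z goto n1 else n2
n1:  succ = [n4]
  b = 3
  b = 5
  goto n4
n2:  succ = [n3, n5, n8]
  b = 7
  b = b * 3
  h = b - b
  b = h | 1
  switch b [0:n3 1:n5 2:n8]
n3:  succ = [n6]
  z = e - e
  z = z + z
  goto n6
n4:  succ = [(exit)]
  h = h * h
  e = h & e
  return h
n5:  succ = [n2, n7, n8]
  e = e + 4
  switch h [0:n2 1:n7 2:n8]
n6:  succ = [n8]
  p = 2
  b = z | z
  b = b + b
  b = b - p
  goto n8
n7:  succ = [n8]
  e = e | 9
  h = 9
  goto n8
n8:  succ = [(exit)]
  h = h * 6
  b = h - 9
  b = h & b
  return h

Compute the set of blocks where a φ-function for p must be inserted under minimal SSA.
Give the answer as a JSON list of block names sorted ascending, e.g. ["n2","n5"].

Answer: ["n8"]

Working:
idom tree: n1←n0 n2←n0 n3←n2 n4←n1 n5←n2 n6←n3 n7←n5 n8←n2
Dom∩ at merges:
  n2: preds {n0,n5}: {n0} ∩ {n0,n2,n5} = {n0}; idom=n0
  n8: preds {n2,n5,n6,n7}: {n0,n2} ∩ {n0,n2,n5} ∩ {n0,n2,n3,n6} ∩ {n0,n2,n5,n7} = {n0,n2}; idom=n2

DF derivation:
  join n2 pred n0: · stop@n0
  join n2 pred n5: n5→n2 stop@n0
  join n8 pred n2: · stop@n2
  join n8 pred n5: n5 stop@n2
  join n8 pred n6: n6→n3 stop@n2
  join n8 pred n7: n7→n5 stop@n2
  DF(n0)=∅
  DF(n1)=∅
  DF(n2)={n2}
  DF(n3)={n8}
  DF(n4)=∅
  DF(n5)={n2,n8}
  DF(n6)={n8}
  DF(n7)={n8}
  DF(n8)=∅

φ for p: defs {n6}
  DF⁺ = {n8}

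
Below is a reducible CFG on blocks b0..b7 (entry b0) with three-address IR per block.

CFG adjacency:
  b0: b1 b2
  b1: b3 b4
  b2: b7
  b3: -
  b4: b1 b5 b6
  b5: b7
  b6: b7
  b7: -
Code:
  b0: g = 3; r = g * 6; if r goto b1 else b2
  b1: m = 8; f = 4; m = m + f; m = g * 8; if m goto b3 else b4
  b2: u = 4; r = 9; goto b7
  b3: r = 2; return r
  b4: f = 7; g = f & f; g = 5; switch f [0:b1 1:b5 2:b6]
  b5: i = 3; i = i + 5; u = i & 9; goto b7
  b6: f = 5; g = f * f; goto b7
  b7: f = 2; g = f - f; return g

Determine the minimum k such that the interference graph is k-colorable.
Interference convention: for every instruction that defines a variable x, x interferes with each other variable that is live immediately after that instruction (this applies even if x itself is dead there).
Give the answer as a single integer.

Block summaries:
  b0: {g,r} / ∅
  b1: {f,m} / {g}
  b2: {r,u} / ∅
  b3: {r} / ∅
  b4: {f,g} / ∅
  b5: {i,u} / ∅
  b6: {f,g} / ∅
  b7: {f,g} / ∅

Live sets:
  live b0: ∅→{g}
  live b1: {g}→∅
  live b2: ∅→∅
  live b3: ∅→∅
  live b4: ∅→{g}
  live b5: ∅→∅
  live b6: ∅→∅
  live b7: ∅→∅

Interference:
  f: {g,m}
  g: {f,m,r}
  i: ∅
  m: {f,g}
  r: {g}
  u: ∅

Chromatic number:
  {f,g,m} pairwise interfere (3-clique) ⇒ χ ≥ 3
  3-colouring: c0={g,i,u}  c1={f,r}  c2={m}
  χ = 3

Answer: 3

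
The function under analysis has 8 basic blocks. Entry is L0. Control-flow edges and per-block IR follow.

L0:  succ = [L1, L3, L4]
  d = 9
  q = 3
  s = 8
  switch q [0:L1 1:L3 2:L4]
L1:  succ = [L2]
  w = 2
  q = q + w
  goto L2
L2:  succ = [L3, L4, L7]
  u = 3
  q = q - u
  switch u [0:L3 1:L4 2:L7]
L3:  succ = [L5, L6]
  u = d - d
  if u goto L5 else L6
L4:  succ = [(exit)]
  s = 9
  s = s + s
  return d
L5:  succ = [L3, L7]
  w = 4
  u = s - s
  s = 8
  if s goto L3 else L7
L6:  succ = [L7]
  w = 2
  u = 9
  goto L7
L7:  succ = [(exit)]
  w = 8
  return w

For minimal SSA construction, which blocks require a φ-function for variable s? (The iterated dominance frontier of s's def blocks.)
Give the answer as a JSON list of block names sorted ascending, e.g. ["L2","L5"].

idom tree: L1←L0 L2←L1 L3←L0 L4←L0 L5←L3 L6←L3 L7←L0
Dom at joins:
  L3: preds {L0,L2,L5}: {L0} ∩ {L0,L1,L2} ∩ {L0,L3,L5} = {L0}; idom=L0
  L4: preds {L0,L2}: {L0} ∩ {L0,L1,L2} = {L0}; idom=L0
  L7: preds {L2,L5,L6}: {L0,L1,L2} ∩ {L0,L3,L5} ∩ {L0,L3,L6} = {L0}; idom=L0

Frontier:
  L3←L0: walk · to L0
  L3←L2: walk L2→L1 to L0
  L3←L5: walk L5→L3 to L0
  L4←L0: walk · to L0
  L4←L2: walk L2→L1 to L0
  L7←L2: walk L2→L1 to L0
  L7←L5: walk L5→L3 to L0
  L7←L6: walk L6→L3 to L0
  L0: DF=∅
  L1: DF={L3,L4,L7}
  L2: DF={L3,L4,L7}
  L3: DF={L3,L7}
  L4: DF=∅
  L5: DF={L3,L7}
  L6: DF={L7}
  L7: DF=∅

φ for s: defs {L0,L4,L5}
  DF⁺ = {L3,L7}

Answer: ["L3", "L7"]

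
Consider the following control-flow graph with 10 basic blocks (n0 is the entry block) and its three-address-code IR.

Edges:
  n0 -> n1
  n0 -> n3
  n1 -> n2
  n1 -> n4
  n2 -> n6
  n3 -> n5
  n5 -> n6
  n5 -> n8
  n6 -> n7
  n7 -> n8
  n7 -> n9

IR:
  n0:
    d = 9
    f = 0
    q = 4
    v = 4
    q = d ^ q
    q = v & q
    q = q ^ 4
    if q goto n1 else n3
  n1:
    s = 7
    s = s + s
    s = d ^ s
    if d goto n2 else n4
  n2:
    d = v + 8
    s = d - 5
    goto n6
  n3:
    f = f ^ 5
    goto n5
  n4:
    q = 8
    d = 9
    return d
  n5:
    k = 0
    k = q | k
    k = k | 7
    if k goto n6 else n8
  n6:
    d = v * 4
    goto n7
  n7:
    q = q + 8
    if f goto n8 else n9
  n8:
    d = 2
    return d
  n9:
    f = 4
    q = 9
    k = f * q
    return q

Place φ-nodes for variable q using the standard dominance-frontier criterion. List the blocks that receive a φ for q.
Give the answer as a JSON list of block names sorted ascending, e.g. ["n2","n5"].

Answer: ["n8"]

Analysis:
idom tree: n1←n0 n2←n1 n3←n0 n4←n1 n5←n3 n6←n0 n7←n6 n8←n0 n9←n7
Dom at joins:
  n6: preds {n2,n5}: {n0,n1,n2} ∩ {n0,n3,n5} = {n0}; idom=n0
  n8: preds {n5,n7}: {n0,n3,n5} ∩ {n0,n6,n7} = {n0}; idom=n0

DF walk-up:
  n6←n2: walk n2→n1 to n0
  n6←n5: walk n5→n3 to n0
  n8←n5: walk n5→n3 to n0
  n8←n7: walk n7→n6 to n0
  n0: DF=∅
  n1: DF={n6}
  n2: DF={n6}
  n3: DF={n6,n8}
  n4: DF=∅
  n5: DF={n6,n8}
  n6: DF={n8}
  n7: DF={n8}
  n8: DF=∅
  n9: DF=∅

φ for q: defs {n0,n4,n7,n9}
  DF⁺ = {n8}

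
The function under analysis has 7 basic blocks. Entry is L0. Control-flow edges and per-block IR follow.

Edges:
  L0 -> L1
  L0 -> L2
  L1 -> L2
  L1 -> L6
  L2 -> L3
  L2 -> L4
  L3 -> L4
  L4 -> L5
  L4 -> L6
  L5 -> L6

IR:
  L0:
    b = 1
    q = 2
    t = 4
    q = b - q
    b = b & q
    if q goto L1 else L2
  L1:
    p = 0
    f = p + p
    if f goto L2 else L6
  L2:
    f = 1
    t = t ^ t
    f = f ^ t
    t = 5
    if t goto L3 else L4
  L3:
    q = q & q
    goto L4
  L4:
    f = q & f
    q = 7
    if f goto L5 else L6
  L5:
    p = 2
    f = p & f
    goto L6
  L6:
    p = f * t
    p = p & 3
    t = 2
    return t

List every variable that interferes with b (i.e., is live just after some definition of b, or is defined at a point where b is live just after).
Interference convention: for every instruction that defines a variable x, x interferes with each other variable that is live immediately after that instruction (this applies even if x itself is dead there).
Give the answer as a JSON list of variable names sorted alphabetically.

Answer: ["q", "t"]

Working:
def/use:
  L0 def {b,q,t} use ∅
  L1 def {f,p} use ∅
  L2 def {f,t} use {t}
  L3 def {q} use {q}
  L4 def {f,q} use {f,q}
  L5 def {f,p} use {f}
  L6 def {p,t} use {f,t}

Liveness:
  L0: in=∅ out={q,t}
  L1: in={q,t} out={f,q,t}
  L2: in={q,t} out={f,q,t}
  L3: in={f,q,t} out={f,q,t}
  L4: in={f,q,t} out={f,t}
  L5: in={f,t} out={f,t}
  L6: in={f,t} out=∅

Conflict graph:
  b↔{q,t}
  f↔{p,q,t}
  p↔{f,q,t}
  q↔{b,f,p,t}
  t↔{b,f,p,q}

N(b) = ["q", "t"]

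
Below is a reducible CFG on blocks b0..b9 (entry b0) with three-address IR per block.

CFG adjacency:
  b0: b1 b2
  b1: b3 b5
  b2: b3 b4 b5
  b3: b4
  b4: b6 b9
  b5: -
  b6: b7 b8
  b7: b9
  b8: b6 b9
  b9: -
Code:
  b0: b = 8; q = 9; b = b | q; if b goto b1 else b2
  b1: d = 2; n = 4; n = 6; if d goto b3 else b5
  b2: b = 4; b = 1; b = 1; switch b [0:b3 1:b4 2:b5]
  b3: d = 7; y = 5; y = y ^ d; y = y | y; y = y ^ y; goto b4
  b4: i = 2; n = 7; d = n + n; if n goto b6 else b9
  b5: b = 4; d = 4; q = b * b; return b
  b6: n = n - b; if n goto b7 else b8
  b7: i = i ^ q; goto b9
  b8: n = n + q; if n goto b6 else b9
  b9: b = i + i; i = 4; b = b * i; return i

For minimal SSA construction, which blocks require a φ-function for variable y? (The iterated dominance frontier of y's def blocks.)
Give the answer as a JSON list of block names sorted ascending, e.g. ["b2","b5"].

Answer: ["b4"]

Derivation:
idom tree: b1←b0 b2←b0 b3←b0 b4←b0 b5←b0 b6←b4 b7←b6 b8←b6 b9←b4
Dom at joins:
  b3: preds {b1,b2}: {b0,b1} ∩ {b0,b2} = {b0}; idom=b0
  b4: preds {b2,b3}: {b0,b2} ∩ {b0,b3} = {b0}; idom=b0
  b5: preds {b1,b2}: {b0,b1} ∩ {b0,b2} = {b0}; idom=b0
  b6: preds {b4,b8}: {b0,b4} ∩ {b0,b4,b6,b8} = {b0,b4}; idom=b4
  b9: preds {b4,b7,b8}: {b0,b4} ∩ {b0,b4,b6,b7} ∩ {b0,b4,b6,b8} = {b0,b4}; idom=b4

DF derivation:
  b3←b1: walk b1 to b0
  b3←b2: walk b2 to b0
  b4←b2: walk b2 to b0
  b4←b3: walk b3 to b0
  b5←b1: walk b1 to b0
  b5←b2: walk b2 to b0
  b6←b4: walk · to b4
  b6←b8: walk b8→b6 to b4
  b9←b4: walk · to b4
  b9←b7: walk b7→b6 to b4
  b9←b8: walk b8→b6 to b4
  DF(b0)=∅
  DF(b1)={b3,b5}
  DF(b2)={b3,b4,b5}
  DF(b3)={b4}
  DF(b4)=∅
  DF(b5)=∅
  DF(b6)={b6,b9}
  DF(b7)={b9}
  DF(b8)={b6,b9}
  DF(b9)=∅

φ for y: defs {b3}
  DF⁺ = {b4}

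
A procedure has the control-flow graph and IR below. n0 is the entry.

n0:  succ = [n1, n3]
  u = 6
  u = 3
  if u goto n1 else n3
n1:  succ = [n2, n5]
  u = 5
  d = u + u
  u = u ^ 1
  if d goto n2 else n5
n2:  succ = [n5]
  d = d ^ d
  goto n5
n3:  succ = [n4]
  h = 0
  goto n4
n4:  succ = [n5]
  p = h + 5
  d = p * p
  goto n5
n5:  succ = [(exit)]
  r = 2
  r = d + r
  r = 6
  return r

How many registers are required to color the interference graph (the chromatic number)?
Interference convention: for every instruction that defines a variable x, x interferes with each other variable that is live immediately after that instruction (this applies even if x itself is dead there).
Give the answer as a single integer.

Answer: 2

Analysis:
Per-block:
  n0: def={u} ue=∅
  n1: def={d,u} ue=∅
  n2: def={d} ue={d}
  n3: def={h} ue=∅
  n4: def={d,p} ue={h}
  n5: def={r} ue={d}

Liveness:
  n0 li=∅ lo=∅
  n1 li=∅ lo={d}
  n2 li={d} lo={d}
  n3 li=∅ lo={h}
  n4 li={h} lo={d}
  n5 li={d} lo=∅

Interference:
  d — {r,u}
  h — ∅
  p — ∅
  r — {d}
  u — {d}

Registers:
  clique {d,r} ⇒ need ≥ 2
  assign d→R0 h→R0 p→R0 r→R1 u→R1 — no edge inside a register ⇒ χ ≤ 2
  χ = 2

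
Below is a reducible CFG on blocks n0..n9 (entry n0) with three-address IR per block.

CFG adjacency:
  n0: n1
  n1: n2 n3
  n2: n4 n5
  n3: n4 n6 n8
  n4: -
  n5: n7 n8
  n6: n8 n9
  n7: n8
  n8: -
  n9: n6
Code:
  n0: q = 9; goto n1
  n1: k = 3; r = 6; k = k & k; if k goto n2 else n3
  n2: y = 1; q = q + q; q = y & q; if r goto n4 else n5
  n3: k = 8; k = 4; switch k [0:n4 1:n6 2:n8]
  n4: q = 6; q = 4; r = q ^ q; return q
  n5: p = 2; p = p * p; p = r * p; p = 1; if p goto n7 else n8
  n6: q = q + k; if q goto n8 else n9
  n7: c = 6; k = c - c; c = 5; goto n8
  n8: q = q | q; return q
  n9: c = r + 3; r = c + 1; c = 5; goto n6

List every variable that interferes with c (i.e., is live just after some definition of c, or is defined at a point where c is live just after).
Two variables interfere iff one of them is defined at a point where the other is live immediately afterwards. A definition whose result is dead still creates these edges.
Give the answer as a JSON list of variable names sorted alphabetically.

Per-block:
  n0: {q} / ∅
  n1: {k,r} / ∅
  n2: {q,y} / {q,r}
  n3: {k} / ∅
  n4: {q,r} / ∅
  n5: {p} / {r}
  n6: {q} / {k,q}
  n7: {c,k} / ∅
  n8: {q} / {q}
  n9: {c,r} / {r}

Liveness:
  n0 li=∅ lo={q}
  n1 li={q} lo={q,r}
  n2 li={q,r} lo={q,r}
  n3 li={q,r} lo={k,q,r}
  n4 li=∅ lo=∅
  n5 li={q,r} lo={q}
  n6 li={k,q,r} lo={k,q,r}
  n7 li={q} lo={q}
  n8 li={q} lo=∅
  n9 li={k,q,r} lo={k,q,r}

Interfere edges:
  c: {k,q,r}
  k: {c,q,r}
  p: {q,r}
  q: {c,k,p,r,y}
  r: {c,k,p,q,y}
  y: {q,r}

N(c) = ["k", "q", "r"]

Answer: ["k", "q", "r"]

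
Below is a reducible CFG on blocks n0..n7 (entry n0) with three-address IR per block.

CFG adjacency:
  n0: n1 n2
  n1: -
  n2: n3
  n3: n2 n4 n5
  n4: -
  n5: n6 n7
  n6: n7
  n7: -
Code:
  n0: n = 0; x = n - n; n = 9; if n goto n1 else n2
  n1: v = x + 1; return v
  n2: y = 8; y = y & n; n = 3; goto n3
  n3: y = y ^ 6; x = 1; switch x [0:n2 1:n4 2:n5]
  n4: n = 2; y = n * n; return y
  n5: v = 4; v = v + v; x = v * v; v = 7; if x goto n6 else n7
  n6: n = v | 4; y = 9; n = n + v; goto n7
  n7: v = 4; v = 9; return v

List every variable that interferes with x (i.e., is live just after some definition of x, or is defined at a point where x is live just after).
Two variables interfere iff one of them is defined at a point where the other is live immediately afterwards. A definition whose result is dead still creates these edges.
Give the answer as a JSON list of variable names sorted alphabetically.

def/use:
  n0: def={n,x} ue=∅
  n1: def={v} ue={x}
  n2: def={n,y} ue={n}
  n3: def={x,y} ue={y}
  n4: def={n,y} ue=∅
  n5: def={v,x} ue=∅
  n6: def={n,y} ue={v}
  n7: def={v} ue=∅

Live sets:
  n0: in=∅ out={n,x}
  n1: in={x} out=∅
  n2: in={n} out={n,y}
  n3: in={n,y} out={n}
  n4: in=∅ out=∅
  n5: in=∅ out={v}
  n6: in={v} out=∅
  n7: in=∅ out=∅

Interference:
  n — {v,x,y}
  v — {n,x,y}
  x — {n,v}
  y — {n,v}

N(x) = ["n", "v"]

Answer: ["n", "v"]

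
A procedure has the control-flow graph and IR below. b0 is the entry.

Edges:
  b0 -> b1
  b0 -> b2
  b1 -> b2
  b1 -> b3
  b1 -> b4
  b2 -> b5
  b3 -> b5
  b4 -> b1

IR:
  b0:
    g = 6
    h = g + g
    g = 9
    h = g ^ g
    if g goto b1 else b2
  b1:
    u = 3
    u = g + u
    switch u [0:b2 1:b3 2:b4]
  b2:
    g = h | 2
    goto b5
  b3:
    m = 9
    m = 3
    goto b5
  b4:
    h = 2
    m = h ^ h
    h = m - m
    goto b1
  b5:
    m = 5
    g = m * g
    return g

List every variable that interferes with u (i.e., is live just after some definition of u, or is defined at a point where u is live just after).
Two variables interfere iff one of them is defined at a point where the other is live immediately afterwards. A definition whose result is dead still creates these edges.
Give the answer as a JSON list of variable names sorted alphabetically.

Answer: ["g", "h"]

Analysis:
Block summaries:
  b0 def {g,h} use ∅
  b1 def {u} use {g}
  b2 def {g} use {h}
  b3 def {m} use ∅
  b4 def {h,m} use ∅
  b5 def {g,m} use {g}

Liveness:
  b0 li=∅ lo={g,h}
  b1 li={g,h} lo={g,h}
  b2 li={h} lo={g}
  b3 li={g} lo={g}
  b4 li={g} lo={g,h}
  b5 li={g} lo=∅

Interference:
  g↔{h,m,u}
  h↔{g,u}
  m↔{g}
  u↔{g,h}

N(u) = ["g", "h"]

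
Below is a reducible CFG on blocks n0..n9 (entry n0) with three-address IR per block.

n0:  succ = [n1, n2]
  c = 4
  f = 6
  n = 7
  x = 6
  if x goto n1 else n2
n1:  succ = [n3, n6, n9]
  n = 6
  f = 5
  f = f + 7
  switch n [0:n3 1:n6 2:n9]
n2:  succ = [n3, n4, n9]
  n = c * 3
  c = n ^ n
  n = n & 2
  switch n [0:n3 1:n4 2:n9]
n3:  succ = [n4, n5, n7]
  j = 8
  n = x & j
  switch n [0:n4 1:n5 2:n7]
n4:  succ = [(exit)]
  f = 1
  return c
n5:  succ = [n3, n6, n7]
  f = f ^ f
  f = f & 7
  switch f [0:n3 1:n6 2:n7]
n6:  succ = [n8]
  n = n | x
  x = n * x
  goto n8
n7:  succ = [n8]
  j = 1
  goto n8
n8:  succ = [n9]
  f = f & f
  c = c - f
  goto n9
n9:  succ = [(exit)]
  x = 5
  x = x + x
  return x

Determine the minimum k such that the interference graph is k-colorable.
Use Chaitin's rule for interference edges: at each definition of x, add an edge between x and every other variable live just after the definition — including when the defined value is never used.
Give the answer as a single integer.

Block summaries:
  n0 def {c,f,n,x} use ∅
  n1 def {f,n} use ∅
  n2 def {c,n} use {c}
  n3 def {j,n} use {x}
  n4 def {f} use {c}
  n5 def {f} use {f}
  n6 def {n,x} use {n,x}
  n7 def {j} use ∅
  n8 def {c,f} use {c,f}
  n9 def {x} use ∅

Backward fixpoint:
  n0 li=∅ lo={c,f,x}
  n1 li={c,x} lo={c,f,n,x}
  n2 li={c,f,x} lo={c,f,x}
  n3 li={c,f,x} lo={c,f,n,x}
  n4 li={c} lo=∅
  n5 li={c,f,n,x} lo={c,f,n,x}
  n6 li={c,f,n,x} lo={c,f}
  n7 li={c,f} lo={c,f}
  n8 li={c,f} lo=∅
  n9 li=∅ lo=∅

Interference:
  c↔{f,j,n,x}
  f↔{c,j,n,x}
  j↔{c,f,x}
  n↔{c,f,x}
  x↔{c,f,j,n}

Colouring:
  clique {c,f,j,x} ⇒ need ≥ 4
  4-colouring: R0={c}  R1={f}  R2={x}  R3={j,n}
  χ = 4

Answer: 4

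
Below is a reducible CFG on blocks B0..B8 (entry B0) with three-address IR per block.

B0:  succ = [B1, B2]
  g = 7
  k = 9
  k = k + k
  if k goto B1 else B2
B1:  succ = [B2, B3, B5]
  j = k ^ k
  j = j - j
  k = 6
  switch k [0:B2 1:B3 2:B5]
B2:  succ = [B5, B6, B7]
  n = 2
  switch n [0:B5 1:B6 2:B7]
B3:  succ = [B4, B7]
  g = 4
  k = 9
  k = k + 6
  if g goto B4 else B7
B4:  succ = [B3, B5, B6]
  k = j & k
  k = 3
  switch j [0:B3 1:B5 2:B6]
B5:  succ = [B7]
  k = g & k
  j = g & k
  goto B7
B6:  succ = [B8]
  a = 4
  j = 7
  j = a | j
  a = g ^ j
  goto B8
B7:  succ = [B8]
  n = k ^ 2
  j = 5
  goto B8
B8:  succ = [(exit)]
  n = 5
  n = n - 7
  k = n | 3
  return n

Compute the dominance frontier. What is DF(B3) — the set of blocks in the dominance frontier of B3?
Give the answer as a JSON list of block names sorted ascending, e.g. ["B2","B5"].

idom tree: B1←B0 B2←B0 B3←B1 B4←B3 B5←B0 B6←B0 B7←B0 B8←B0
Dom at joins:
  B2: preds {B0,B1}: {B0} ∩ {B0,B1} = {B0}; idom=B0
  B3: preds {B1,B4}: {B0,B1} ∩ {B0,B1,B3,B4} = {B0,B1}; idom=B1
  B5: preds {B1,B2,B4}: {B0,B1} ∩ {B0,B2} ∩ {B0,B1,B3,B4} = {B0}; idom=B0
  B6: preds {B2,B4}: {B0,B2} ∩ {B0,B1,B3,B4} = {B0}; idom=B0
  B7: preds {B2,B3,B5}: {B0,B2} ∩ {B0,B1,B3} ∩ {B0,B5} = {B0}; idom=B0
  B8: preds {B6,B7}: {B0,B6} ∩ {B0,B7} = {B0}; idom=B0

DF walk-up:
  B2←B0: walk · to B0
  B2←B1: walk B1 to B0
  B3←B1: walk · to B1
  B3←B4: walk B4→B3 to B1
  B5←B1: walk B1 to B0
  B5←B2: walk B2 to B0
  B5←B4: walk B4→B3→B1 to B0
  B6←B2: walk B2 to B0
  B6←B4: walk B4→B3→B1 to B0
  B7←B2: walk B2 to B0
  B7←B3: walk B3→B1 to B0
  B7←B5: walk B5 to B0
  B8←B6: walk B6 to B0
  B8←B7: walk B7 to B0
  B0: DF=∅
  B1: DF={B2,B5,B6,B7}
  B2: DF={B5,B6,B7}
  B3: DF={B3,B5,B6,B7}
  B4: DF={B3,B5,B6}
  B5: DF={B7}
  B6: DF={B8}
  B7: DF={B8}
  B8: DF=∅

DF(B3) = ["B3", "B5", "B6", "B7"]

Answer: ["B3", "B5", "B6", "B7"]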